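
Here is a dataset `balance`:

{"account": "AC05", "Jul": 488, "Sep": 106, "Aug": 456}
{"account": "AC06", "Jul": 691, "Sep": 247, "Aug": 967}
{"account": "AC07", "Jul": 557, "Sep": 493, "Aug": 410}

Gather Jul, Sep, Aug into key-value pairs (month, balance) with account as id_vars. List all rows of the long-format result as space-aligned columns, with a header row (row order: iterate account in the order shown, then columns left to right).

account  month  balance
AC05     Jul    488    
AC05     Sep    106    
AC05     Aug    456    
AC06     Jul    691    
AC06     Sep    247    
AC06     Aug    967    
AC07     Jul    557    
AC07     Sep    493    
AC07     Aug    410    

Each (account, column) pair becomes one row: 3 × 3 = 9 rows.
For example, (AC05, Jul) → balance=488.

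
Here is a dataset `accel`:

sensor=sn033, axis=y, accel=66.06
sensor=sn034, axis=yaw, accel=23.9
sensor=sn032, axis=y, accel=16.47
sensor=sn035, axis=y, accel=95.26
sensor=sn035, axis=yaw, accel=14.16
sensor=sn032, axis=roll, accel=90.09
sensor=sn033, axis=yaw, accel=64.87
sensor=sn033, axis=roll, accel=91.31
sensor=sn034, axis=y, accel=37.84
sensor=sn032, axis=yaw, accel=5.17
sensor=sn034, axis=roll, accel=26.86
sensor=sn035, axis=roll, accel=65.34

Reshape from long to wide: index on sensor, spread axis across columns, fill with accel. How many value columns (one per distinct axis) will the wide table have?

3

3 distinct axis values: y, roll, yaw.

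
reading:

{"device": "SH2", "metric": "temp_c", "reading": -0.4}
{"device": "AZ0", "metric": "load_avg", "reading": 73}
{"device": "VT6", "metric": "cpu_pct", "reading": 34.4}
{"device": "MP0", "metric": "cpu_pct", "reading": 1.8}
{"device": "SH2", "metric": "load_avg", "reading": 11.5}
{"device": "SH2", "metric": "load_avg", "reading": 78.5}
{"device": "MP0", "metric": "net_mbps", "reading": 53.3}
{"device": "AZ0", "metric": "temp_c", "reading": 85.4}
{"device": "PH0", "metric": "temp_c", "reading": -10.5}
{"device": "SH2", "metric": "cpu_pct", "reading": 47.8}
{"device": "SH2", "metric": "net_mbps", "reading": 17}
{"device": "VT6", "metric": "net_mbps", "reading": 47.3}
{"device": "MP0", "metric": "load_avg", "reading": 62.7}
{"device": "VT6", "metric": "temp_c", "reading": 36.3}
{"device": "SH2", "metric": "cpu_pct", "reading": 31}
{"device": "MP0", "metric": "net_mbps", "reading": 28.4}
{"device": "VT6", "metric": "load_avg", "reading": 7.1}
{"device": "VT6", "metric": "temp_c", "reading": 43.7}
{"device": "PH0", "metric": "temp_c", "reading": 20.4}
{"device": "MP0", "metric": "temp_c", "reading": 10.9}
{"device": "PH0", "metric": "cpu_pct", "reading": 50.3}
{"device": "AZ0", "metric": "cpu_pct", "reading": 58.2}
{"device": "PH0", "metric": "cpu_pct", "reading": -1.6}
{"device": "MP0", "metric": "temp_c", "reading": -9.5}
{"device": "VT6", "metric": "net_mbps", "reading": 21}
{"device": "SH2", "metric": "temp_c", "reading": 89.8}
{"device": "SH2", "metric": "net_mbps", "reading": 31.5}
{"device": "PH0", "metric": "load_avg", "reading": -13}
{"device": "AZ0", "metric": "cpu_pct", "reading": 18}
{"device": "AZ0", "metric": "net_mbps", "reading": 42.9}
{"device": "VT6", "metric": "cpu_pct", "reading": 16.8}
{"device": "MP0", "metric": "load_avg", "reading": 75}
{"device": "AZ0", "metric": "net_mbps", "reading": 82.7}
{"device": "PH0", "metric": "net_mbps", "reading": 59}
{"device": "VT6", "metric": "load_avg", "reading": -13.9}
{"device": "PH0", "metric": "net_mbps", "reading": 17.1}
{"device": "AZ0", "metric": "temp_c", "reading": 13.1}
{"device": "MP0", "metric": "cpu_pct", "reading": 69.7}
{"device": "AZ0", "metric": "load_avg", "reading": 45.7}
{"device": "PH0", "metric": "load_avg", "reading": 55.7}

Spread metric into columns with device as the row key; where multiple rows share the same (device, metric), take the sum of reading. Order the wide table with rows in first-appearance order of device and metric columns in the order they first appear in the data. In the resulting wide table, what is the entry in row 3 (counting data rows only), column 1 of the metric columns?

80

With rows in first-appearance order of device, row 3 is device=VT6. metric columns in first-appearance order: temp_c, load_avg, cpu_pct, net_mbps; column 1 is temp_c.
Long rows with device=VT6, metric=temp_c: 36.3 + 43.7 = 80.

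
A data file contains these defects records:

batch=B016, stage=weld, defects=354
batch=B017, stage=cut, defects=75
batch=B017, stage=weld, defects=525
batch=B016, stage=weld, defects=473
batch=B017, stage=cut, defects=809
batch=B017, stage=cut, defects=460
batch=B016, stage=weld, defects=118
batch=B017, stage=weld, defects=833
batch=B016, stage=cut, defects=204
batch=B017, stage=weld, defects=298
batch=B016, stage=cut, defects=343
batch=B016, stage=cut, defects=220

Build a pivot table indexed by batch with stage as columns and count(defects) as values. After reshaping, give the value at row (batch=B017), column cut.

3

Rows with batch=B017 and stage=cut: defects values are 75, 809, 460.
3 rows match — count = 3.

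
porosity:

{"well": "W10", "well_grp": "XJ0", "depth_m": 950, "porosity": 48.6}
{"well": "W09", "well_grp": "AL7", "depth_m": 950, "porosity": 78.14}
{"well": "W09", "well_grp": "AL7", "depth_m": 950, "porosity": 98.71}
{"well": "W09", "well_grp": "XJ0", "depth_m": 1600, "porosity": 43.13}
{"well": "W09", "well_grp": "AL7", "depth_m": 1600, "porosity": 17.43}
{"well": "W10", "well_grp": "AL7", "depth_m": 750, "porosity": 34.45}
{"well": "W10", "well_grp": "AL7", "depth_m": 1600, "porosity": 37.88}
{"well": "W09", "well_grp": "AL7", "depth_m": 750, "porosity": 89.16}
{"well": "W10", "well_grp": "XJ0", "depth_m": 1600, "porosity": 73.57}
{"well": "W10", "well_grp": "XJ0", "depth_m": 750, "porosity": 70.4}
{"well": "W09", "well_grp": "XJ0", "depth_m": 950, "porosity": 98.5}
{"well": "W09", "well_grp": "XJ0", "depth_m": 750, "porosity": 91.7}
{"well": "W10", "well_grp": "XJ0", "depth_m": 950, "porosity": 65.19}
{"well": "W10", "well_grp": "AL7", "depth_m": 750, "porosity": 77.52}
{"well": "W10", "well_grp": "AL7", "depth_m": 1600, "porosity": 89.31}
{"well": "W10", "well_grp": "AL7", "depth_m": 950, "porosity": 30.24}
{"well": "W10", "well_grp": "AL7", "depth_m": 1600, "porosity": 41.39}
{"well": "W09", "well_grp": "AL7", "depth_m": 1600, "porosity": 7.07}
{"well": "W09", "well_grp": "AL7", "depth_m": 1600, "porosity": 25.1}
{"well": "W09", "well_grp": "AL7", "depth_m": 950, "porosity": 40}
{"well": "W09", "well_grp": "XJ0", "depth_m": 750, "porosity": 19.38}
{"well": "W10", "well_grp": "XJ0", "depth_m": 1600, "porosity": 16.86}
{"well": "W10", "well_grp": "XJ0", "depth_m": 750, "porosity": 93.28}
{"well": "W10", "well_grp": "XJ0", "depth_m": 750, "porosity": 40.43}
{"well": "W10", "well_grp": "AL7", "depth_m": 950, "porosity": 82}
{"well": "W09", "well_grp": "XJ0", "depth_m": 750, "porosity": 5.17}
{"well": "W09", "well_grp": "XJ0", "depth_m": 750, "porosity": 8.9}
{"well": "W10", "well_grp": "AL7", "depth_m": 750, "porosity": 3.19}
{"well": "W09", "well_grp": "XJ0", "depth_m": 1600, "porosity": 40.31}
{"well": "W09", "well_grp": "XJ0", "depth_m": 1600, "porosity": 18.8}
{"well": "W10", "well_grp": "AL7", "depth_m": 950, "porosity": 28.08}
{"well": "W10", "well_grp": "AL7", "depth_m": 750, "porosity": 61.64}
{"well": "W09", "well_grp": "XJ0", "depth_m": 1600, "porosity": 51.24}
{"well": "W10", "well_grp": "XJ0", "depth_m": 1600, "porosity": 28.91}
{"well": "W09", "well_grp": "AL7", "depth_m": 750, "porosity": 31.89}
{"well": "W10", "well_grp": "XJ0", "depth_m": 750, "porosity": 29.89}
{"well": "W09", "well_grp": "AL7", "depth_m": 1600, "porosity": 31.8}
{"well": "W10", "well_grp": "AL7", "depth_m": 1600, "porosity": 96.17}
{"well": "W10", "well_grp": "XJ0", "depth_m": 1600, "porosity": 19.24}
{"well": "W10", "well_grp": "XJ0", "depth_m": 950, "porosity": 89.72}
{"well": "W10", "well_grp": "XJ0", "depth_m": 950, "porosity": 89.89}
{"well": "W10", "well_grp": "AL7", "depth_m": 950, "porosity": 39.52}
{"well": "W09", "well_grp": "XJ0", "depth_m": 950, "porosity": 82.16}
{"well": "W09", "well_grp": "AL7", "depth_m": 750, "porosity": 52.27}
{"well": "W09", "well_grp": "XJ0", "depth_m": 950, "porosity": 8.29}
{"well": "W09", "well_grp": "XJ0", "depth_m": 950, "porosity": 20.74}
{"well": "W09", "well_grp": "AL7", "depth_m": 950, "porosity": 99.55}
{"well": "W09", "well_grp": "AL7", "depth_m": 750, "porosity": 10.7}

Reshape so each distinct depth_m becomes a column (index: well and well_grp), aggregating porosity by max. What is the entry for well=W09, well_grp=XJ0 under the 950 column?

Rows with well=W09, well_grp=XJ0 and depth_m=950: porosity values are 98.5, 82.16, 8.29, 20.74.
max(98.5, 82.16, 8.29, 20.74) = 98.5.

98.5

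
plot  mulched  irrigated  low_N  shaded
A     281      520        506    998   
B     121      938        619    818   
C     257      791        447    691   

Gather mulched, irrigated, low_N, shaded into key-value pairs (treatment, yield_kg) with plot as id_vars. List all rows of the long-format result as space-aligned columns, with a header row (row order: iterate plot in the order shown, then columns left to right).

plot  treatment  yield_kg
A     mulched    281     
A     irrigated  520     
A     low_N      506     
A     shaded     998     
B     mulched    121     
B     irrigated  938     
B     low_N      619     
B     shaded     818     
C     mulched    257     
C     irrigated  791     
C     low_N      447     
C     shaded     691     

Each (plot, column) pair becomes one row: 3 × 4 = 12 rows.
For example, (A, mulched) → yield_kg=281.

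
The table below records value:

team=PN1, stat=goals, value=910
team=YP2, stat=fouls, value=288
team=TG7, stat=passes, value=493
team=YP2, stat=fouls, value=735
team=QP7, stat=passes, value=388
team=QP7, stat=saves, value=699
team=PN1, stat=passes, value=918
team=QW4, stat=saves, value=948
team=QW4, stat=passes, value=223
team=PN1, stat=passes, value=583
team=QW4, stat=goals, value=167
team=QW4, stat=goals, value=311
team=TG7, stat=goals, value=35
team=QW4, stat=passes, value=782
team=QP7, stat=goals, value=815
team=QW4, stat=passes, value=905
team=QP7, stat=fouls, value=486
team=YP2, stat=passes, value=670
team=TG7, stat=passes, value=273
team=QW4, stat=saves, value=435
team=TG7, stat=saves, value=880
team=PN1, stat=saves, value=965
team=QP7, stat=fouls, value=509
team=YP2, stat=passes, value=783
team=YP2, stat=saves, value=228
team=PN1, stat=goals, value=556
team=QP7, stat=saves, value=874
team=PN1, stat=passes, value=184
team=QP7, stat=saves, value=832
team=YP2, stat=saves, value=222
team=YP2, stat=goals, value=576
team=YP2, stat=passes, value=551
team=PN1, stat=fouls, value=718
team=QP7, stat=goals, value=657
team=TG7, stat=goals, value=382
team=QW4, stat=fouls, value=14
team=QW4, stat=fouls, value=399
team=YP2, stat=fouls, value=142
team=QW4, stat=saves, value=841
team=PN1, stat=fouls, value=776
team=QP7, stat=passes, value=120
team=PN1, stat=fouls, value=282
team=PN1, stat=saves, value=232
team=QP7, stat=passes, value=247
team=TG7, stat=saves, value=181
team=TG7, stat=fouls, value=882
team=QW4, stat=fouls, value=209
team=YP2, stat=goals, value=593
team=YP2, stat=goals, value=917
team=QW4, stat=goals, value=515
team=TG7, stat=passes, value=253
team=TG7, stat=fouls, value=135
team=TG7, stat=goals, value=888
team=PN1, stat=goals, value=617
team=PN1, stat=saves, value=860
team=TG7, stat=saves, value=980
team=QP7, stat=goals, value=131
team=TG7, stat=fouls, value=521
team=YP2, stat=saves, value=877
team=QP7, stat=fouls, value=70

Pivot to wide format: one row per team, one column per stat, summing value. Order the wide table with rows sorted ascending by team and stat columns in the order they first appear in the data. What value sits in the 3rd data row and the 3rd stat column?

1910

With rows sorted ascending by team, row 3 is team=QW4. stat columns in first-appearance order: goals, fouls, passes, saves; column 3 is passes.
Long rows with team=QW4, stat=passes: 223 + 782 + 905 = 1910.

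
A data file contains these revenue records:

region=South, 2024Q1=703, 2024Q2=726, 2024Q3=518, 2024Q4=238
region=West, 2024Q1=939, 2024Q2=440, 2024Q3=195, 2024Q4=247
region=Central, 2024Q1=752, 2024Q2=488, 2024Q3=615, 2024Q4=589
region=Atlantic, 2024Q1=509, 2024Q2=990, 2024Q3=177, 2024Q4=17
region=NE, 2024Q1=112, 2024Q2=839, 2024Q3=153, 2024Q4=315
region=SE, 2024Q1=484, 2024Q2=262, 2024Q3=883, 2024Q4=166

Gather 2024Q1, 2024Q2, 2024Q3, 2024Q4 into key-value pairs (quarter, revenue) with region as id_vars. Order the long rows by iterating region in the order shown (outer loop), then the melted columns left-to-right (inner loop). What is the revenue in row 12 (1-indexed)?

589

24 rows total (6 × 4). Row 12: index ⌊(12-1)/4⌋ = 2 into region → Central; (12-1) mod 4 = 3 into the melted columns → 2024Q4.
So row 12 is (Central, 2024Q4, 589); revenue = 589.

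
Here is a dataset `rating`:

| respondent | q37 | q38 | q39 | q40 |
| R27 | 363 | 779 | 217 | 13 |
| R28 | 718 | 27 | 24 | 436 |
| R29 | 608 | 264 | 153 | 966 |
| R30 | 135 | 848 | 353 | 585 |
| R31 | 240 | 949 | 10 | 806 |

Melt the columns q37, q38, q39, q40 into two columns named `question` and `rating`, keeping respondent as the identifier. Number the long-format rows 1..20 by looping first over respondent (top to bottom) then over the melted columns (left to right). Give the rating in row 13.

135

20 rows total (5 × 4). Row 13: index ⌊(13-1)/4⌋ = 3 into respondent → R30; (13-1) mod 4 = 0 into the melted columns → q37.
So row 13 is (R30, q37, 135); rating = 135.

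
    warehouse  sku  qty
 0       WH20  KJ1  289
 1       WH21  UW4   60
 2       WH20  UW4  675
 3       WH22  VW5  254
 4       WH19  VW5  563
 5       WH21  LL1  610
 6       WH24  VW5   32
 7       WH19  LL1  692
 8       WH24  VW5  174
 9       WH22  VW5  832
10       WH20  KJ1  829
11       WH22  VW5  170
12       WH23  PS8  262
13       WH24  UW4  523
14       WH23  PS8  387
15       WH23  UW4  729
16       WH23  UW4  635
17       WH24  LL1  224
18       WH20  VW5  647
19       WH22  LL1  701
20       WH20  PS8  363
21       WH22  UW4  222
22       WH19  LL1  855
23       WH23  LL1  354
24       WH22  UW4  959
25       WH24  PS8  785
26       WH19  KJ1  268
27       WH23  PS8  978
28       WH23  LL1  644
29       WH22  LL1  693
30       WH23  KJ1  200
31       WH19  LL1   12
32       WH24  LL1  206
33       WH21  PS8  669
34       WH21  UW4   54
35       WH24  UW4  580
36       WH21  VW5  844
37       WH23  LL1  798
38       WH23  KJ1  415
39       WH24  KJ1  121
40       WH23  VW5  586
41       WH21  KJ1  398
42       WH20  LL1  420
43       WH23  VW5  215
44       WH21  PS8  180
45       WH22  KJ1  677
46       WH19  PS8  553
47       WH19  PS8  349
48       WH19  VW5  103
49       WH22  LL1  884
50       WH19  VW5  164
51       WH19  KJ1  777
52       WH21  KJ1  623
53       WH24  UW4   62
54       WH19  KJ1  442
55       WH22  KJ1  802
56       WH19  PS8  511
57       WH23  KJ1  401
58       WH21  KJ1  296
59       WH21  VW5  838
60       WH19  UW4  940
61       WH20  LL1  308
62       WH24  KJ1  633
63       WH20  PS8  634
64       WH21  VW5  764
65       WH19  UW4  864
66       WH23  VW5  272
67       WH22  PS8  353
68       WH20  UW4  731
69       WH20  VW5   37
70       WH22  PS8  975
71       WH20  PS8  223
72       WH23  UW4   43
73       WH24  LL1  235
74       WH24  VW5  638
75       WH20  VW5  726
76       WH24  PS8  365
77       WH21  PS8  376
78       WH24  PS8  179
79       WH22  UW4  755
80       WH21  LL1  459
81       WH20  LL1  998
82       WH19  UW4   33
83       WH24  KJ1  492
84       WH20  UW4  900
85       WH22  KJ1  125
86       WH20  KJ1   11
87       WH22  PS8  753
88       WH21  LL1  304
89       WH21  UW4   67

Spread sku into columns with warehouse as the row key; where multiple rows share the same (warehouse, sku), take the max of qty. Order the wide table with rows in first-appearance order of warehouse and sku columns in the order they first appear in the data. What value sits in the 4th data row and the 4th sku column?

855

With rows in first-appearance order of warehouse, row 4 is warehouse=WH19. sku columns in first-appearance order: KJ1, UW4, VW5, LL1, PS8; column 4 is LL1.
Long rows with warehouse=WH19, sku=LL1: max(692, 855, 12) = 855.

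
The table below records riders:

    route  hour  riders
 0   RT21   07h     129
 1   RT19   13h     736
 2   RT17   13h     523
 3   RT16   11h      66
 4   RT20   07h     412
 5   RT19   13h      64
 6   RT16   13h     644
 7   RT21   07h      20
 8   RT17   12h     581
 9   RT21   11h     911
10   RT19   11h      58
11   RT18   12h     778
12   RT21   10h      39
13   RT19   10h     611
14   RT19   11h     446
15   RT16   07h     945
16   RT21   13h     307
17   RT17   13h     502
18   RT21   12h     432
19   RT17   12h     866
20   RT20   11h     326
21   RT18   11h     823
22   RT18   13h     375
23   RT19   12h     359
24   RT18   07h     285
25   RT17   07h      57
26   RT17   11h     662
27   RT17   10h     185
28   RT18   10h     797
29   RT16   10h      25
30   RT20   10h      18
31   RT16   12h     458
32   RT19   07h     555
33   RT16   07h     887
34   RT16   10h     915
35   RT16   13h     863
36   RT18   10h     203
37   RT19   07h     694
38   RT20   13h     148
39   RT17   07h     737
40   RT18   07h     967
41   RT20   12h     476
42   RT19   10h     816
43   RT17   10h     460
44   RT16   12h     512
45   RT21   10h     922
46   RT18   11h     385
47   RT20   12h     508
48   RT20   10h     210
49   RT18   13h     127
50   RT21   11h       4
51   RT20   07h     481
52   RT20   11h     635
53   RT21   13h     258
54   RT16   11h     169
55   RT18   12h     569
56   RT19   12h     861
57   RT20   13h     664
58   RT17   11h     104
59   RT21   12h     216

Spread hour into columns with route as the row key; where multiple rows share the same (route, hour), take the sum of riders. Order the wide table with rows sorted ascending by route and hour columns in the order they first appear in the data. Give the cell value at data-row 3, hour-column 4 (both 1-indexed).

With rows sorted ascending by route, row 3 is route=RT18. hour columns in first-appearance order: 07h, 13h, 11h, 12h, 10h; column 4 is 12h.
Long rows with route=RT18, hour=12h: 778 + 569 = 1347.

1347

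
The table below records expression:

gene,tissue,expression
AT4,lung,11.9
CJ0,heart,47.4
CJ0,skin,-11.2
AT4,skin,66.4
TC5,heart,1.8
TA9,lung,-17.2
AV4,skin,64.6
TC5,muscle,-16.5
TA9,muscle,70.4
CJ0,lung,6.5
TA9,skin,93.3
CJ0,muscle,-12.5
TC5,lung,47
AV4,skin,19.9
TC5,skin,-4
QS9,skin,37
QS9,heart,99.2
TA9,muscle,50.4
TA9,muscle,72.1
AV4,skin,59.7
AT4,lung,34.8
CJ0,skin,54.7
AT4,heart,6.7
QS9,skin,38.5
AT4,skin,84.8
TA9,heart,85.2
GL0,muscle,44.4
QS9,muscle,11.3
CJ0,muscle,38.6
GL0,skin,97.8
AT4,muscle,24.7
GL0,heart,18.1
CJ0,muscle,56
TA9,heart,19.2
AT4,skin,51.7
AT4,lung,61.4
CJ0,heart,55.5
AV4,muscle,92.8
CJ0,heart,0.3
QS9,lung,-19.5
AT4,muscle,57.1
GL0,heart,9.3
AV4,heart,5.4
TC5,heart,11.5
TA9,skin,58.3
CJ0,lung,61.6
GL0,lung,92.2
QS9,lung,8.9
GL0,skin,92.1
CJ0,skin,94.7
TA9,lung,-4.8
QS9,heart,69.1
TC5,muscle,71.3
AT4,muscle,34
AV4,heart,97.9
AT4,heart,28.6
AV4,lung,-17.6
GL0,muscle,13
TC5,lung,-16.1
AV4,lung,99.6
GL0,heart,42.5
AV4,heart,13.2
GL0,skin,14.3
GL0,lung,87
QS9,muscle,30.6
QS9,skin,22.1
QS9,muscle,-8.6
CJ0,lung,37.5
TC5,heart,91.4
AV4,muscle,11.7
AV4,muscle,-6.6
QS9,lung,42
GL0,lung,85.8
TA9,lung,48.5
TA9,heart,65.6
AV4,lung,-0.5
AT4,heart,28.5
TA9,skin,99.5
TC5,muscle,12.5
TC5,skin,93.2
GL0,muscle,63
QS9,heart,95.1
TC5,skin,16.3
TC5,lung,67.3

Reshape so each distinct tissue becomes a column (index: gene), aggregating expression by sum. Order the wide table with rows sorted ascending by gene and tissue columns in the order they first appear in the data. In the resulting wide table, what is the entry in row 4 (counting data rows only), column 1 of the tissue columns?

With rows sorted ascending by gene, row 4 is gene=GL0. tissue columns in first-appearance order: lung, heart, skin, muscle; column 1 is lung.
Long rows with gene=GL0, tissue=lung: 92.2 + 87 + 85.8 = 265.

265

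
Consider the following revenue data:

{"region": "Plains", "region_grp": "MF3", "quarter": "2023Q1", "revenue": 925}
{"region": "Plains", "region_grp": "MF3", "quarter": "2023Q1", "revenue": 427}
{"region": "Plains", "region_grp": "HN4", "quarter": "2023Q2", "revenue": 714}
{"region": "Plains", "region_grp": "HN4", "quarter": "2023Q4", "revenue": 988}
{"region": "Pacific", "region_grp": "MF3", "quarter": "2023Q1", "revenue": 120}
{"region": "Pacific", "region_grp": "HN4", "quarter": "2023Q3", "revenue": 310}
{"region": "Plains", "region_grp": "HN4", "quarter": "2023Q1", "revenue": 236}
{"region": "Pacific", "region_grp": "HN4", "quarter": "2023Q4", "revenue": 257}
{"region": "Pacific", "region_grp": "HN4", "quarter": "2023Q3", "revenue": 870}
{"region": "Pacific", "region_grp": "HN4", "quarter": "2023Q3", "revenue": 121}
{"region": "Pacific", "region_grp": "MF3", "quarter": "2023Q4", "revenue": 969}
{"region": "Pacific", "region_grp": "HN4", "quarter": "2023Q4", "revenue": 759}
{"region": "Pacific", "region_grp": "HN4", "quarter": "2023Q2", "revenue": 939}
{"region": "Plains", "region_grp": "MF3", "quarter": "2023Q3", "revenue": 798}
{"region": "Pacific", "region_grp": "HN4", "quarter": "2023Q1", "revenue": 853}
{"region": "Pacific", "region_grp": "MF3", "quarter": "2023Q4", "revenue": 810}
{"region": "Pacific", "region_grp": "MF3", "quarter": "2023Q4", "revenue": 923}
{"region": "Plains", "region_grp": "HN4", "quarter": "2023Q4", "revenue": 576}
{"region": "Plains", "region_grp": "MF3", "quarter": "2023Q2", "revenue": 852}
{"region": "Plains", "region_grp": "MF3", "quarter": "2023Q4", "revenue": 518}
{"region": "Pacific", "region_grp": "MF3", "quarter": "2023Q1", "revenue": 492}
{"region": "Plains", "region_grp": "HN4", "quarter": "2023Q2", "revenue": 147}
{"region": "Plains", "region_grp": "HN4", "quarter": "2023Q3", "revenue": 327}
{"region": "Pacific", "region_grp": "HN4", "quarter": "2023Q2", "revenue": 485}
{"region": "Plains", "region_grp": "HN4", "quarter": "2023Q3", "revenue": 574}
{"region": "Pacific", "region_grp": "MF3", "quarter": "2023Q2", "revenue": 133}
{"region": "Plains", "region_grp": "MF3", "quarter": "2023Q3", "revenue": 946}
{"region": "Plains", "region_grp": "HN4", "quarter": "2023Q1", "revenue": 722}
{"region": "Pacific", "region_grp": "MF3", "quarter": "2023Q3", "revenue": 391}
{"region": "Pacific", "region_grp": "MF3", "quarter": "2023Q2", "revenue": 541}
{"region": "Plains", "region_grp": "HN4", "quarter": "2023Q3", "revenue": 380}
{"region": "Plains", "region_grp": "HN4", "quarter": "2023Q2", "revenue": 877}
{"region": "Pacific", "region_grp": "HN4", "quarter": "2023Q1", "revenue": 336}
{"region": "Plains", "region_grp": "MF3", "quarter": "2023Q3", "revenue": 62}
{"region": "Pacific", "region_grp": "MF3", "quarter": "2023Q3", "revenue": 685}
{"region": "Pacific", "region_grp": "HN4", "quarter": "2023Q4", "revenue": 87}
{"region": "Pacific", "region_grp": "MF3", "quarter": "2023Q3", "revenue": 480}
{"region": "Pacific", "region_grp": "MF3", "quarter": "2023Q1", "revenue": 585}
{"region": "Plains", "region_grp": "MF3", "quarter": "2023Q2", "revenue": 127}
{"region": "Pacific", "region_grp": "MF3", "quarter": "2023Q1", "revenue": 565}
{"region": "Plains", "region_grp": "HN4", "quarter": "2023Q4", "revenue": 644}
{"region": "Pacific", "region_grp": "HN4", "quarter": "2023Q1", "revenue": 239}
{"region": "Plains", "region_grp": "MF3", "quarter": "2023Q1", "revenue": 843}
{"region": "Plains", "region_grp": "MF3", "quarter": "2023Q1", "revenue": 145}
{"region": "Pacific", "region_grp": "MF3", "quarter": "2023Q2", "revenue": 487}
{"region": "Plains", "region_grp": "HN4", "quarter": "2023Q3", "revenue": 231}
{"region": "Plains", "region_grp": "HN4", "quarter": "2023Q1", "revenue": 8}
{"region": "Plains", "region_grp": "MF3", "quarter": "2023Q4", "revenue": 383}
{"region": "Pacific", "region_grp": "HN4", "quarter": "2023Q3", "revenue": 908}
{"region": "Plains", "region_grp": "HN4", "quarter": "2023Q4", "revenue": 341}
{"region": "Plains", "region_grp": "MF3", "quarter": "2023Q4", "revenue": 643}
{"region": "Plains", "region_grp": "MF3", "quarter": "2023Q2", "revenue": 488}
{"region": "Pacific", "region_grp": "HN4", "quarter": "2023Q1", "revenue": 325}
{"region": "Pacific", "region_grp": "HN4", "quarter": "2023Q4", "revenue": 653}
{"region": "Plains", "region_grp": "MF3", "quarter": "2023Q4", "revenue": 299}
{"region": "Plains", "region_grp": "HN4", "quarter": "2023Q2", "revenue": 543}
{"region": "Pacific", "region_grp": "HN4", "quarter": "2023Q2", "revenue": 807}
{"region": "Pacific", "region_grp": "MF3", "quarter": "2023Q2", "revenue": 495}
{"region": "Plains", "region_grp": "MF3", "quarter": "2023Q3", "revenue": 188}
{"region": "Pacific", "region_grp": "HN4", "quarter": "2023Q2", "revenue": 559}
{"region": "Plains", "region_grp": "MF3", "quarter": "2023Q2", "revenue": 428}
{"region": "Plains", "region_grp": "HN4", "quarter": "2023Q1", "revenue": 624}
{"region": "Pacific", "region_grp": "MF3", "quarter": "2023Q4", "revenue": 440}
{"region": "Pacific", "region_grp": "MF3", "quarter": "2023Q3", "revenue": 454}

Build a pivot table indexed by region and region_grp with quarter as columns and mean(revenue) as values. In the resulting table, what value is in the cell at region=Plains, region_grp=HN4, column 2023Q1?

397.50

Rows with region=Plains, region_grp=HN4 and quarter=2023Q1: revenue values are 236, 722, 8, 624.
(236 + 722 + 8 + 624) / 4 = 397.50.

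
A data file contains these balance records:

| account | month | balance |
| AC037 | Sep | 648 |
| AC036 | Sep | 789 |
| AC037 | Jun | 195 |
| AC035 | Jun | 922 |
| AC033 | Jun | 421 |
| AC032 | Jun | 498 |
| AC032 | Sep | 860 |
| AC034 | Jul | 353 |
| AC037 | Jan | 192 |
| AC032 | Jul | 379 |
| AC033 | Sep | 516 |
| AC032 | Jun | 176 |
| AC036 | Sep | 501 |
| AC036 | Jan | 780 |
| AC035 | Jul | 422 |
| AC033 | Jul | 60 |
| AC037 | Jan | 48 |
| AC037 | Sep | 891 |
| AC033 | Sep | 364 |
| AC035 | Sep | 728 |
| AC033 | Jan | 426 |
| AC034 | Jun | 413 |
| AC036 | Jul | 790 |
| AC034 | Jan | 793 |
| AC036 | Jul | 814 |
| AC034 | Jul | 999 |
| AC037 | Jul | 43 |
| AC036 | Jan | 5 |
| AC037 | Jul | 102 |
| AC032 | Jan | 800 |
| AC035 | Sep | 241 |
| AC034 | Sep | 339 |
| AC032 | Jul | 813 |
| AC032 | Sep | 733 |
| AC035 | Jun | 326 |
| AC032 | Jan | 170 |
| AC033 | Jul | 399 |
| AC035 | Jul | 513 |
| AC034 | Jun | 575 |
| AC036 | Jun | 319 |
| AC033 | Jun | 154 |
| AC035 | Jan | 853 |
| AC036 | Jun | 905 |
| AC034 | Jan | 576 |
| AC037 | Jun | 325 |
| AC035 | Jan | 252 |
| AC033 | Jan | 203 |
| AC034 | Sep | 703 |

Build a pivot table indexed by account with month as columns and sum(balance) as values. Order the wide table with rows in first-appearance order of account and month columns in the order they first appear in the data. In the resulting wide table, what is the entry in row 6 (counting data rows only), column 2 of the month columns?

With rows in first-appearance order of account, row 6 is account=AC034. month columns in first-appearance order: Sep, Jun, Jul, Jan; column 2 is Jun.
Long rows with account=AC034, month=Jun: 413 + 575 = 988.

988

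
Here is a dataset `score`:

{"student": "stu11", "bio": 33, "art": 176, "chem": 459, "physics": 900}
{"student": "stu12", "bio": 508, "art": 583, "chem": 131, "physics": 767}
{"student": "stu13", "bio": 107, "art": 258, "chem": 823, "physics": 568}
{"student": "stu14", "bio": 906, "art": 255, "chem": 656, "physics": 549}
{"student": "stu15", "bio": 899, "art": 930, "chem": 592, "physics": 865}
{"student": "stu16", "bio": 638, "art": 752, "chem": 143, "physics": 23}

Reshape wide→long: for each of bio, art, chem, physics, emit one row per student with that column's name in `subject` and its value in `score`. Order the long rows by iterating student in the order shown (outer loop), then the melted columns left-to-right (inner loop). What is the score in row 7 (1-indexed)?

131

24 rows total (6 × 4). Row 7: index ⌊(7-1)/4⌋ = 1 into student → stu12; (7-1) mod 4 = 2 into the melted columns → chem.
So row 7 is (stu12, chem, 131); score = 131.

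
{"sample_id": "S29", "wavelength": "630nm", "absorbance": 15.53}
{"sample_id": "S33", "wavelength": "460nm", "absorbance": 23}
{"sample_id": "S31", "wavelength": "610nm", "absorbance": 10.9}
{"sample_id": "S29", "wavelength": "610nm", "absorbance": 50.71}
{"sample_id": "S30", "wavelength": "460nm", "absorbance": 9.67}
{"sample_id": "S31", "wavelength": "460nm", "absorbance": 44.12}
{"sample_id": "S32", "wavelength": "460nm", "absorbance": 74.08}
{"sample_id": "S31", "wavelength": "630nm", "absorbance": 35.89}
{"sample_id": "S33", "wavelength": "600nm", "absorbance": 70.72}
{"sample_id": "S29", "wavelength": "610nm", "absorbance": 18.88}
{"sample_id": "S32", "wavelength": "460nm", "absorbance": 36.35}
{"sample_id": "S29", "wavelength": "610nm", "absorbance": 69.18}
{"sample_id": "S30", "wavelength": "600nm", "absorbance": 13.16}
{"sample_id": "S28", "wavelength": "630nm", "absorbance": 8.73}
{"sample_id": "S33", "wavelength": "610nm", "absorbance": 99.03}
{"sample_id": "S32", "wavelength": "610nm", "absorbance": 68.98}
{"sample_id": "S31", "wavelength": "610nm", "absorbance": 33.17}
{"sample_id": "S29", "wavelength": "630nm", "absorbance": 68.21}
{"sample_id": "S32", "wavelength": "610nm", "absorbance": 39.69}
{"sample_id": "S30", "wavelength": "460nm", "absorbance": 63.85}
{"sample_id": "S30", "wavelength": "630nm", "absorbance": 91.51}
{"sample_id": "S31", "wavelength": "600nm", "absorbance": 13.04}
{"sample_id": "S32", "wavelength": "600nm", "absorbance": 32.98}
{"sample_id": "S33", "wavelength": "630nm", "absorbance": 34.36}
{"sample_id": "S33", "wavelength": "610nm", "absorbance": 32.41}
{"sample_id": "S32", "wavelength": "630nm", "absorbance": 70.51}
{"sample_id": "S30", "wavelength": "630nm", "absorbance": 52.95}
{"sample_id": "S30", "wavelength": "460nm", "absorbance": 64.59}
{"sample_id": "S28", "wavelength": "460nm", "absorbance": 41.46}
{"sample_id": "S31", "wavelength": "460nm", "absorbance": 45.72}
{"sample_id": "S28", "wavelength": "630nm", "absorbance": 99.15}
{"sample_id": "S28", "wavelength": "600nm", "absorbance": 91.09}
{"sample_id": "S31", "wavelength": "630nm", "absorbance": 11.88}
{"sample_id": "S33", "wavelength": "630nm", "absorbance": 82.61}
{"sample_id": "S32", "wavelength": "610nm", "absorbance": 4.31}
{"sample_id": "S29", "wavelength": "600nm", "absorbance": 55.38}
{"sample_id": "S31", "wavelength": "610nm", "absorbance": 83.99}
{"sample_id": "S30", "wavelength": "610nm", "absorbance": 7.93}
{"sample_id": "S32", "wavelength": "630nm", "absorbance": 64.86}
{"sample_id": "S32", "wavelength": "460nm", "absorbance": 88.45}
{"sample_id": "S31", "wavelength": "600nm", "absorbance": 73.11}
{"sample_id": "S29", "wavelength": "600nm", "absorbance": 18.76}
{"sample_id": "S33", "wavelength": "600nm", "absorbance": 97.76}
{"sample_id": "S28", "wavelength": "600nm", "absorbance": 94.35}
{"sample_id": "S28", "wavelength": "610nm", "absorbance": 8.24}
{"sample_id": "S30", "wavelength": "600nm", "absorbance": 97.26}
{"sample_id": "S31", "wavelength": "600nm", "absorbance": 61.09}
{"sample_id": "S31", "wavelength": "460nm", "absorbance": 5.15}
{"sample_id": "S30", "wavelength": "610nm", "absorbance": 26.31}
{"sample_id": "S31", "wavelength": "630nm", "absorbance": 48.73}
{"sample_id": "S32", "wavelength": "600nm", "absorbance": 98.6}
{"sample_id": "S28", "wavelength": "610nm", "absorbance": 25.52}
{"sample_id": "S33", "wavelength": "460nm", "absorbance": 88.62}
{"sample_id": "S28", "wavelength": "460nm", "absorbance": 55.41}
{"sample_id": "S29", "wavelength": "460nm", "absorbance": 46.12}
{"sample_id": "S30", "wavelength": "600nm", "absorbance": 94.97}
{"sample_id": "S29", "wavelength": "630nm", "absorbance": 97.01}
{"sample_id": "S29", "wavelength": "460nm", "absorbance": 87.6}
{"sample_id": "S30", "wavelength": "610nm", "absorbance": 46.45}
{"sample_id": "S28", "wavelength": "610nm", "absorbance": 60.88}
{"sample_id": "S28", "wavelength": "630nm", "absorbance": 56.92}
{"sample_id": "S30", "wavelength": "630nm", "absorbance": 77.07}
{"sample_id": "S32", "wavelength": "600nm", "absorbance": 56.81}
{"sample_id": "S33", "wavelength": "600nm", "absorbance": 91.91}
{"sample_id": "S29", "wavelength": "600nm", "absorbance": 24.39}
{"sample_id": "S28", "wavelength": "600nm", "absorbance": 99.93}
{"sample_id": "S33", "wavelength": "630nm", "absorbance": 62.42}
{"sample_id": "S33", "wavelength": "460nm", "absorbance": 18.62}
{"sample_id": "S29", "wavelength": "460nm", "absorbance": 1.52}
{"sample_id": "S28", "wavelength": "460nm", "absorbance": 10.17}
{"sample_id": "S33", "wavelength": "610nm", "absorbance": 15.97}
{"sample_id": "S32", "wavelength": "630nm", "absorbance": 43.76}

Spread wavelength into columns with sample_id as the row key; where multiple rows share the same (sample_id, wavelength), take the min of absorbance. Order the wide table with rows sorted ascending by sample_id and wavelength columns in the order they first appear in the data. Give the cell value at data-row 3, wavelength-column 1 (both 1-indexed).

With rows sorted ascending by sample_id, row 3 is sample_id=S30. wavelength columns in first-appearance order: 630nm, 460nm, 610nm, 600nm; column 1 is 630nm.
Long rows with sample_id=S30, wavelength=630nm: min(91.51, 52.95, 77.07) = 52.95.

52.95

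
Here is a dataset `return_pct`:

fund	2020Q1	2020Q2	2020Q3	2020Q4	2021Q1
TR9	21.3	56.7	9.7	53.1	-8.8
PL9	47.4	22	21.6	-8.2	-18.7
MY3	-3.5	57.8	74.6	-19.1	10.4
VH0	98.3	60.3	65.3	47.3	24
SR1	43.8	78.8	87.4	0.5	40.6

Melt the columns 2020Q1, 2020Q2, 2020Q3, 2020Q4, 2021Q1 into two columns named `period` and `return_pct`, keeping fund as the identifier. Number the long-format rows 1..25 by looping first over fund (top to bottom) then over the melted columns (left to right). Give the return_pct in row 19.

25 rows total (5 × 5). Row 19: index ⌊(19-1)/5⌋ = 3 into fund → VH0; (19-1) mod 5 = 3 into the melted columns → 2020Q4.
So row 19 is (VH0, 2020Q4, 47.3); return_pct = 47.3.

47.3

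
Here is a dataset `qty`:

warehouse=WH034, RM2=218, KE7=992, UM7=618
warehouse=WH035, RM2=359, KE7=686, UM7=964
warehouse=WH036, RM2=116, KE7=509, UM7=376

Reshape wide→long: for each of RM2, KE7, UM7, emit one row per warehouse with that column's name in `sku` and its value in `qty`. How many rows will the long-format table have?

3 warehouse values × 3 melted columns = 9 rows.

9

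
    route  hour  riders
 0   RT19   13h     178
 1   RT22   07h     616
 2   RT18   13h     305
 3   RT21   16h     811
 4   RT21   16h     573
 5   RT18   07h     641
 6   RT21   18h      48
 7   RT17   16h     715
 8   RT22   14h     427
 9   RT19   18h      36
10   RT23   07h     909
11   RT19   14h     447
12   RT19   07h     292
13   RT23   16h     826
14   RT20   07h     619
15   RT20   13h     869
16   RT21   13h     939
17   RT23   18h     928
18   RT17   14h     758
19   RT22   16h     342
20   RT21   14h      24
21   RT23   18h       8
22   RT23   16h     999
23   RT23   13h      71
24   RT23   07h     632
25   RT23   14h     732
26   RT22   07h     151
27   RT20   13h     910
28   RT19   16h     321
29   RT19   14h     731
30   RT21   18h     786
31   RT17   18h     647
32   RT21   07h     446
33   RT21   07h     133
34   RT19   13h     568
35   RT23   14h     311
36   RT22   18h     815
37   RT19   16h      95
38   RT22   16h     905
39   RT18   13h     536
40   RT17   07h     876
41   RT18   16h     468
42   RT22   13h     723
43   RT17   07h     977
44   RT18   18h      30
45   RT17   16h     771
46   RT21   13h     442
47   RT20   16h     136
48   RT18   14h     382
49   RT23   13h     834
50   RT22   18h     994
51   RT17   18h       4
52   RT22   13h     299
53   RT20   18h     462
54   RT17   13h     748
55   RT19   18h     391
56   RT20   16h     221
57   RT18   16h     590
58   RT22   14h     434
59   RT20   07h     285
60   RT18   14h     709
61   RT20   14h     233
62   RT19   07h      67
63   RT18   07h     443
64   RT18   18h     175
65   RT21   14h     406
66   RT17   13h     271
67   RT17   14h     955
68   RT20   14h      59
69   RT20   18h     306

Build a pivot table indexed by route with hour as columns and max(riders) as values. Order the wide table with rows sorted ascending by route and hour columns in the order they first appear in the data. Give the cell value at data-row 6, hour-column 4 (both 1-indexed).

With rows sorted ascending by route, row 6 is route=RT22. hour columns in first-appearance order: 13h, 07h, 16h, 18h, 14h; column 4 is 18h.
Long rows with route=RT22, hour=18h: max(815, 994) = 994.

994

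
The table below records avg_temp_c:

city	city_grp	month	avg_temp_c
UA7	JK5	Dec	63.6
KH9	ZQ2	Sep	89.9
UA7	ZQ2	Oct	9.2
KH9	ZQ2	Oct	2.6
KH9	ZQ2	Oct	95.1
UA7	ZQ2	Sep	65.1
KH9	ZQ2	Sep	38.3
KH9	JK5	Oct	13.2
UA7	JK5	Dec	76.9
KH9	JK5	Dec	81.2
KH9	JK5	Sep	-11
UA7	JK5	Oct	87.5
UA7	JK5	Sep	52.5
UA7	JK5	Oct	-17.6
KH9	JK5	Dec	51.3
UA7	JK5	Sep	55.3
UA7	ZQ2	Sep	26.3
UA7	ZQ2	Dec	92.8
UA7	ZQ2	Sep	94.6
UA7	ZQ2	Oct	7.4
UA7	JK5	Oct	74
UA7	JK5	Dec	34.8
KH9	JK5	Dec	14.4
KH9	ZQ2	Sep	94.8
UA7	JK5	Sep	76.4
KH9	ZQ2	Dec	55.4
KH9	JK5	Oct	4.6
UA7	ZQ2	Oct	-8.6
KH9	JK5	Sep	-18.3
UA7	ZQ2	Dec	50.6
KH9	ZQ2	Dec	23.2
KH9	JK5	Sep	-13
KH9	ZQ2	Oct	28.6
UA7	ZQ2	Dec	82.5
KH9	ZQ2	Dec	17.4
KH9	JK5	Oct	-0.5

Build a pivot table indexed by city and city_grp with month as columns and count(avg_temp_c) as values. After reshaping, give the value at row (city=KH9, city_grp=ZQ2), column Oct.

Rows with city=KH9, city_grp=ZQ2 and month=Oct: avg_temp_c values are 2.6, 95.1, 28.6.
3 rows match — count = 3.

3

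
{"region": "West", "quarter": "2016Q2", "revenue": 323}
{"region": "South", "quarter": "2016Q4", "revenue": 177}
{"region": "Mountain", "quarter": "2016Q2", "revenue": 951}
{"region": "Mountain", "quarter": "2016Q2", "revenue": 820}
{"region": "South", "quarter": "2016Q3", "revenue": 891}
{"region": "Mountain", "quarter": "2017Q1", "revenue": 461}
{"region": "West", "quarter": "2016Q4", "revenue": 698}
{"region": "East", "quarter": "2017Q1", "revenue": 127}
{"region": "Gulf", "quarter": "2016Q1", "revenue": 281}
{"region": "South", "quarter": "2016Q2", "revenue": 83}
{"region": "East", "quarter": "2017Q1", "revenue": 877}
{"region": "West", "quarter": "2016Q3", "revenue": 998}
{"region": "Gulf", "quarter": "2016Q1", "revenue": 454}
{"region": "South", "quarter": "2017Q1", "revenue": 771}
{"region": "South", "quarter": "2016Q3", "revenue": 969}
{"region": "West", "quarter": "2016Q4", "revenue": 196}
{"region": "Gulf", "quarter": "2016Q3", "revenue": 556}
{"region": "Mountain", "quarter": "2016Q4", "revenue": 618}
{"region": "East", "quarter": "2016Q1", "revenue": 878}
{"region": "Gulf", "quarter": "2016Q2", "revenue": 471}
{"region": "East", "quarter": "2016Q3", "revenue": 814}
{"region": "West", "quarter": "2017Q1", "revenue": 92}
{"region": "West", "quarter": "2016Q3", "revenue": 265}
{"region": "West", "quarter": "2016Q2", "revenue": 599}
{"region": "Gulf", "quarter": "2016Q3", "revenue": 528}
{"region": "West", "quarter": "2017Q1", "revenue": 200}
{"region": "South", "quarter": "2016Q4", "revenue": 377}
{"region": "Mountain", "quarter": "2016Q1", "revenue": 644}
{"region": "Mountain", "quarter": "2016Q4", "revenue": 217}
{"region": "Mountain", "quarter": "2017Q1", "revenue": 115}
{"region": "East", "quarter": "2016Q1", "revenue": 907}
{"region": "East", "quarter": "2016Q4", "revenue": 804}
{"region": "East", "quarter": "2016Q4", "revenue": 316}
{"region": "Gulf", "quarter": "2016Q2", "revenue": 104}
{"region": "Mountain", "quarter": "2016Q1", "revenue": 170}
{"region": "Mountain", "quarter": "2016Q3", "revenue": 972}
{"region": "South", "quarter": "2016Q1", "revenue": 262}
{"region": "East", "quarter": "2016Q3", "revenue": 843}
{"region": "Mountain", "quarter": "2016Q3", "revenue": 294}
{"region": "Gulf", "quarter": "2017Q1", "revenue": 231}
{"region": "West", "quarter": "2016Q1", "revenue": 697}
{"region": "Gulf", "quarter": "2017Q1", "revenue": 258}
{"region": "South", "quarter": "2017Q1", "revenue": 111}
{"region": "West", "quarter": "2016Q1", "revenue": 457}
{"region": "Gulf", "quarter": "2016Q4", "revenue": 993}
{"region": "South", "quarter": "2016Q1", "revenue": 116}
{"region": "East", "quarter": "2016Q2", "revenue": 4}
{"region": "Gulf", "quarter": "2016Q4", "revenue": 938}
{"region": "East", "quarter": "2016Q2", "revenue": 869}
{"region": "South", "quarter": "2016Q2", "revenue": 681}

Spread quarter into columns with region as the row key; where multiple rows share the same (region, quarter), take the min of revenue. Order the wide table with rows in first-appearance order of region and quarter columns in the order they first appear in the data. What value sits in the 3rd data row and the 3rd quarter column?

With rows in first-appearance order of region, row 3 is region=Mountain. quarter columns in first-appearance order: 2016Q2, 2016Q4, 2016Q3, 2017Q1, 2016Q1; column 3 is 2016Q3.
Long rows with region=Mountain, quarter=2016Q3: min(972, 294) = 294.

294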